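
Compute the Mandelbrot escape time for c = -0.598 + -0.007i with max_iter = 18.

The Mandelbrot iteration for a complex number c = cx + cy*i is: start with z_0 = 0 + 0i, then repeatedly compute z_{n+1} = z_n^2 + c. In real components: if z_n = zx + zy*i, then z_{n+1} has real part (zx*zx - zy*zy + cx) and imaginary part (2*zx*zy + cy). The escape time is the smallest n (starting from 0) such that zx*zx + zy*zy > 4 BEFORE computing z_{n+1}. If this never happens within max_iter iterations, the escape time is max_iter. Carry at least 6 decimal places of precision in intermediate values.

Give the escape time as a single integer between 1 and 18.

z_0 = 0 + 0i, c = -0.5980 + -0.0070i
Iter 1: z = -0.5980 + -0.0070i, |z|^2 = 0.3577
Iter 2: z = -0.2404 + 0.0014i, |z|^2 = 0.0578
Iter 3: z = -0.5402 + -0.0077i, |z|^2 = 0.2919
Iter 4: z = -0.3063 + 0.0013i, |z|^2 = 0.0938
Iter 5: z = -0.5042 + -0.0078i, |z|^2 = 0.2543
Iter 6: z = -0.3438 + 0.0008i, |z|^2 = 0.1182
Iter 7: z = -0.4798 + -0.0076i, |z|^2 = 0.2302
Iter 8: z = -0.3679 + 0.0003i, |z|^2 = 0.1353
Iter 9: z = -0.4627 + -0.0072i, |z|^2 = 0.2141
Iter 10: z = -0.3840 + -0.0003i, |z|^2 = 0.1474
Iter 11: z = -0.4506 + -0.0067i, |z|^2 = 0.2030
Iter 12: z = -0.3950 + -0.0009i, |z|^2 = 0.1561
Iter 13: z = -0.4419 + -0.0063i, |z|^2 = 0.1953
Iter 14: z = -0.4027 + -0.0015i, |z|^2 = 0.1622
Iter 15: z = -0.4358 + -0.0058i, |z|^2 = 0.1900
Iter 16: z = -0.4081 + -0.0019i, |z|^2 = 0.1666
Iter 17: z = -0.4315 + -0.0054i, |z|^2 = 0.1862

Answer: 18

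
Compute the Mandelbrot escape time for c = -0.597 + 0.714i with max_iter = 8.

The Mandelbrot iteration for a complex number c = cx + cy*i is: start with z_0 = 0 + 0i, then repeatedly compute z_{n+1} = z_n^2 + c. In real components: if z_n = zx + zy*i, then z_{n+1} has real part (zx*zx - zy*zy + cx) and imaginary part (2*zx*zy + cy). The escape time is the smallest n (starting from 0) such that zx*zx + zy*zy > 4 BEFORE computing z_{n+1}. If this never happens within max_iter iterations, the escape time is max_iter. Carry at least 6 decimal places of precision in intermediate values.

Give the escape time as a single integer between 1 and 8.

Answer: 7

Derivation:
z_0 = 0 + 0i, c = -0.5970 + 0.7140i
Iter 1: z = -0.5970 + 0.7140i, |z|^2 = 0.8662
Iter 2: z = -0.7504 + -0.1385i, |z|^2 = 0.5823
Iter 3: z = -0.0531 + 0.9219i, |z|^2 = 0.8527
Iter 4: z = -1.4440 + 0.6161i, |z|^2 = 2.4648
Iter 5: z = 1.1087 + -1.0653i, |z|^2 = 2.3641
Iter 6: z = -0.5027 + -1.6482i, |z|^2 = 2.9693
Iter 7: z = -3.0610 + 2.3710i, |z|^2 = 14.9912
Escaped at iteration 7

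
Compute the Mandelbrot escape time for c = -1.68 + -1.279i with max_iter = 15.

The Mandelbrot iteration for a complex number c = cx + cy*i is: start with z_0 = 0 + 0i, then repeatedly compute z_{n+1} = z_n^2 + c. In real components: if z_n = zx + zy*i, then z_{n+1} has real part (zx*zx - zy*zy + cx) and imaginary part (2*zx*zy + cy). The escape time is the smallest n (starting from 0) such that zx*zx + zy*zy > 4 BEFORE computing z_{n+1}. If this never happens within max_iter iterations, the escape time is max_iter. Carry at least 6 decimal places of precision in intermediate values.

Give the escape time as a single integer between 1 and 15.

Answer: 1

Derivation:
z_0 = 0 + 0i, c = -1.6800 + -1.2790i
Iter 1: z = -1.6800 + -1.2790i, |z|^2 = 4.4582
Escaped at iteration 1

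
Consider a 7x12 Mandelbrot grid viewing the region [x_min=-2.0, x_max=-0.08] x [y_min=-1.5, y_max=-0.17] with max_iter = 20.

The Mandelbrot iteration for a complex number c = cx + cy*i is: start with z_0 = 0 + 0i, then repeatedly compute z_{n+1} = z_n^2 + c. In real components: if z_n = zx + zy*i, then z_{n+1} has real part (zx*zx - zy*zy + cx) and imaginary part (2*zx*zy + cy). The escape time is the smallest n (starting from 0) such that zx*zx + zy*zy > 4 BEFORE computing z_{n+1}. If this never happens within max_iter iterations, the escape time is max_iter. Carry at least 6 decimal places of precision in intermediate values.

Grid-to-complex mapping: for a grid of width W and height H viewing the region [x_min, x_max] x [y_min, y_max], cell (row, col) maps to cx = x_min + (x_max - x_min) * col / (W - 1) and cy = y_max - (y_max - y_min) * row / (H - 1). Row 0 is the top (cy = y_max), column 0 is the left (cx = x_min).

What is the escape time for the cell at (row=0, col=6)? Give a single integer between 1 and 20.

z_0 = 0 + 0i, c = -0.0800 + -0.1700i
Iter 1: z = -0.0800 + -0.1700i, |z|^2 = 0.0353
Iter 2: z = -0.1025 + -0.1428i, |z|^2 = 0.0309
Iter 3: z = -0.0899 + -0.1407i, |z|^2 = 0.0279
Iter 4: z = -0.0917 + -0.1447i, |z|^2 = 0.0294
Iter 5: z = -0.0925 + -0.1435i, |z|^2 = 0.0291
Iter 6: z = -0.0920 + -0.1435i, |z|^2 = 0.0290
Iter 7: z = -0.0921 + -0.1436i, |z|^2 = 0.0291
Iter 8: z = -0.0921 + -0.1435i, |z|^2 = 0.0291
Iter 9: z = -0.0921 + -0.1435i, |z|^2 = 0.0291
Iter 10: z = -0.0921 + -0.1436i, |z|^2 = 0.0291
Iter 11: z = -0.0921 + -0.1436i, |z|^2 = 0.0291
Iter 12: z = -0.0921 + -0.1436i, |z|^2 = 0.0291
Iter 13: z = -0.0921 + -0.1436i, |z|^2 = 0.0291
Iter 14: z = -0.0921 + -0.1436i, |z|^2 = 0.0291
Iter 15: z = -0.0921 + -0.1436i, |z|^2 = 0.0291
Iter 16: z = -0.0921 + -0.1436i, |z|^2 = 0.0291
Iter 17: z = -0.0921 + -0.1436i, |z|^2 = 0.0291
Iter 18: z = -0.0921 + -0.1436i, |z|^2 = 0.0291
Iter 19: z = -0.0921 + -0.1436i, |z|^2 = 0.0291

Answer: 20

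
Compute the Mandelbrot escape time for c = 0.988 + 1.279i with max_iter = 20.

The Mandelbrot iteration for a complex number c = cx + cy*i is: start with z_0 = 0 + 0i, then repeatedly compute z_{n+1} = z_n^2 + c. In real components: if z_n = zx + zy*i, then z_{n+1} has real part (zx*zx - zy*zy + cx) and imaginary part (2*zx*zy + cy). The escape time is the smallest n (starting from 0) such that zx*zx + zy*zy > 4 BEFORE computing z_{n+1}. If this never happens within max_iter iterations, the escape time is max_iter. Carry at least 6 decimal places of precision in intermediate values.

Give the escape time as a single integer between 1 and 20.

z_0 = 0 + 0i, c = 0.9880 + 1.2790i
Iter 1: z = 0.9880 + 1.2790i, |z|^2 = 2.6120
Iter 2: z = 0.3283 + 3.8063i, |z|^2 = 14.5957
Escaped at iteration 2

Answer: 2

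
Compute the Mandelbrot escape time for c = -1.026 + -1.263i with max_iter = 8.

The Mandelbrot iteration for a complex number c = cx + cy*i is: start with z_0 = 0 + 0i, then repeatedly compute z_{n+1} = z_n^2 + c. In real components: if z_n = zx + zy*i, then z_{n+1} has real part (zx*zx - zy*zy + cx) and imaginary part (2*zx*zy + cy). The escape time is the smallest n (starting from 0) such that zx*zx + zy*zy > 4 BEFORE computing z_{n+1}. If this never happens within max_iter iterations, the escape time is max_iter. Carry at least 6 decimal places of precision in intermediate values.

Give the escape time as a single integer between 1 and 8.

z_0 = 0 + 0i, c = -1.0260 + -1.2630i
Iter 1: z = -1.0260 + -1.2630i, |z|^2 = 2.6478
Iter 2: z = -1.5685 + 1.3287i, |z|^2 = 4.2256
Escaped at iteration 2

Answer: 2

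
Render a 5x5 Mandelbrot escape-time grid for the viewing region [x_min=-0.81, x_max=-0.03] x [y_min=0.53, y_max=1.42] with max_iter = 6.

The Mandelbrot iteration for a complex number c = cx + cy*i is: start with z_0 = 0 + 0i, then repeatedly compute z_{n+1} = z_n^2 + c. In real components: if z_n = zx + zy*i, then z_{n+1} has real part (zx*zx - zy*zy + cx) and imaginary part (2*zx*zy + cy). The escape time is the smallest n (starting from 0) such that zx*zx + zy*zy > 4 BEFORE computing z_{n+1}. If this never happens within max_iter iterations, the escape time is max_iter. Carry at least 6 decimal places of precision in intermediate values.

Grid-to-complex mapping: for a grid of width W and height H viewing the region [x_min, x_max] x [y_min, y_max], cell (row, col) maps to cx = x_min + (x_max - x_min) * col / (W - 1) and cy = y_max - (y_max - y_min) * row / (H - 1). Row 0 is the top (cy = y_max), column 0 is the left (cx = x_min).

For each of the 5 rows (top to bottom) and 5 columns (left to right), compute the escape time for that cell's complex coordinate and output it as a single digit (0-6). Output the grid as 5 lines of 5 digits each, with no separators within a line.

(row=0, col=0): c = -0.8100 + 1.4200i → escape time 2
(row=0, col=1): c = -0.6150 + 1.4200i → escape time 2
(row=0, col=2): c = -0.4200 + 1.4200i → escape time 2
(row=0, col=3): c = -0.2250 + 1.4200i → escape time 2
(row=0, col=4): c = -0.0300 + 1.4200i → escape time 2
(row=1, col=0): c = -0.8100 + 1.1975i → escape time 3
(row=1, col=1): c = -0.6150 + 1.1975i → escape time 3
(row=1, col=2): c = -0.4200 + 1.1975i → escape time 3
(row=1, col=3): c = -0.2250 + 1.1975i → escape time 3
(row=1, col=4): c = -0.0300 + 1.1975i → escape time 3
(row=2, col=0): c = -0.8100 + 0.9750i → escape time 3
(row=2, col=1): c = -0.6150 + 0.9750i → escape time 4
(row=2, col=2): c = -0.4200 + 0.9750i → escape time 4
(row=2, col=3): c = -0.2250 + 0.9750i → escape time 6
(row=2, col=4): c = -0.0300 + 0.9750i → escape time 6
(row=3, col=0): c = -0.8100 + 0.7525i → escape time 4
(row=3, col=1): c = -0.6150 + 0.7525i → escape time 5
(row=3, col=2): c = -0.4200 + 0.7525i → escape time 6
(row=3, col=3): c = -0.2250 + 0.7525i → escape time 6
(row=3, col=4): c = -0.0300 + 0.7525i → escape time 6
(row=4, col=0): c = -0.8100 + 0.5300i → escape time 6
(row=4, col=1): c = -0.6150 + 0.5300i → escape time 6
(row=4, col=2): c = -0.4200 + 0.5300i → escape time 6
(row=4, col=3): c = -0.2250 + 0.5300i → escape time 6
(row=4, col=4): c = -0.0300 + 0.5300i → escape time 6

Answer: 22222
33333
34466
45666
66666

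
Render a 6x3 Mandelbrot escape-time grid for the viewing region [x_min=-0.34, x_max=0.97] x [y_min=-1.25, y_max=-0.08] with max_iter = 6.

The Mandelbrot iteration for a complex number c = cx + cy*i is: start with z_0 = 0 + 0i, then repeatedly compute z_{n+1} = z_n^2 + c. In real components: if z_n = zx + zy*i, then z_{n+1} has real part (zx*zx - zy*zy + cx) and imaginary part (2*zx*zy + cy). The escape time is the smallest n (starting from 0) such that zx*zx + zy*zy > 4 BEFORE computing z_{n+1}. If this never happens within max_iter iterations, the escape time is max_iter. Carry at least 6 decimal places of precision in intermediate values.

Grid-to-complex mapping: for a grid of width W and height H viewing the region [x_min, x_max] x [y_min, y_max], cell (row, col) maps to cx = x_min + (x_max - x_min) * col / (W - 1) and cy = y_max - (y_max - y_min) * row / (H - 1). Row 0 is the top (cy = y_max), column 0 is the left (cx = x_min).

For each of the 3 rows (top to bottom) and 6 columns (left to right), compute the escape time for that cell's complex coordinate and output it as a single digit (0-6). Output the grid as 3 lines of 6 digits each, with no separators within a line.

(row=0, col=0): c = -0.3400 + -0.0800i → escape time 6
(row=0, col=1): c = -0.0780 + -0.0800i → escape time 6
(row=0, col=2): c = 0.1840 + -0.0800i → escape time 6
(row=0, col=3): c = 0.4460 + -0.0800i → escape time 6
(row=0, col=4): c = 0.7080 + -0.0800i → escape time 3
(row=0, col=5): c = 0.9700 + -0.0800i → escape time 3
(row=1, col=0): c = -0.3400 + -0.6650i → escape time 6
(row=1, col=1): c = -0.0780 + -0.6650i → escape time 6
(row=1, col=2): c = 0.1840 + -0.6650i → escape time 6
(row=1, col=3): c = 0.4460 + -0.6650i → escape time 5
(row=1, col=4): c = 0.7080 + -0.6650i → escape time 3
(row=1, col=5): c = 0.9700 + -0.6650i → escape time 2
(row=2, col=0): c = -0.3400 + -1.2500i → escape time 3
(row=2, col=1): c = -0.0780 + -1.2500i → escape time 3
(row=2, col=2): c = 0.1840 + -1.2500i → escape time 2
(row=2, col=3): c = 0.4460 + -1.2500i → escape time 2
(row=2, col=4): c = 0.7080 + -1.2500i → escape time 2
(row=2, col=5): c = 0.9700 + -1.2500i → escape time 2

Answer: 666633
666532
332222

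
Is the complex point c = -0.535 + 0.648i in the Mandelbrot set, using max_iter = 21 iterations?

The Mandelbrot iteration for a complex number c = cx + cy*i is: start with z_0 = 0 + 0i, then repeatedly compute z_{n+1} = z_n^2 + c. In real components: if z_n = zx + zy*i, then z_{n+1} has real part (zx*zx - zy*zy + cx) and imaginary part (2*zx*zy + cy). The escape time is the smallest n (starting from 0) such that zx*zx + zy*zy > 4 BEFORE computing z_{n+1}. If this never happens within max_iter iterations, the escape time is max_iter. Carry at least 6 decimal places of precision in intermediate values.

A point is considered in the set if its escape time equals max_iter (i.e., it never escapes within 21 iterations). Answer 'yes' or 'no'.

z_0 = 0 + 0i, c = -0.5350 + 0.6480i
Iter 1: z = -0.5350 + 0.6480i, |z|^2 = 0.7061
Iter 2: z = -0.6687 + -0.0454i, |z|^2 = 0.4492
Iter 3: z = -0.0899 + 0.7087i, |z|^2 = 0.5103
Iter 4: z = -1.0291 + 0.5205i, |z|^2 = 1.3300
Iter 5: z = 0.2531 + -0.4234i, |z|^2 = 0.2433
Iter 6: z = -0.6502 + 0.4337i, |z|^2 = 0.6108
Iter 7: z = -0.3003 + 0.0841i, |z|^2 = 0.0972
Iter 8: z = -0.4519 + 0.5975i, |z|^2 = 0.5612
Iter 9: z = -0.6878 + 0.1080i, |z|^2 = 0.4848
Iter 10: z = -0.0736 + 0.4995i, |z|^2 = 0.2549
Iter 11: z = -0.7790 + 0.5745i, |z|^2 = 0.9370
Iter 12: z = -0.2582 + -0.2471i, |z|^2 = 0.1277
Iter 13: z = -0.5294 + 0.7756i, |z|^2 = 0.8819
Iter 14: z = -0.8563 + -0.1733i, |z|^2 = 0.7632
Iter 15: z = 0.1682 + 0.9447i, |z|^2 = 0.9208
Iter 16: z = -1.3992 + 0.9657i, |z|^2 = 2.8905
Iter 17: z = 0.4902 + -2.0546i, |z|^2 = 4.4616
Escaped at iteration 17

Answer: no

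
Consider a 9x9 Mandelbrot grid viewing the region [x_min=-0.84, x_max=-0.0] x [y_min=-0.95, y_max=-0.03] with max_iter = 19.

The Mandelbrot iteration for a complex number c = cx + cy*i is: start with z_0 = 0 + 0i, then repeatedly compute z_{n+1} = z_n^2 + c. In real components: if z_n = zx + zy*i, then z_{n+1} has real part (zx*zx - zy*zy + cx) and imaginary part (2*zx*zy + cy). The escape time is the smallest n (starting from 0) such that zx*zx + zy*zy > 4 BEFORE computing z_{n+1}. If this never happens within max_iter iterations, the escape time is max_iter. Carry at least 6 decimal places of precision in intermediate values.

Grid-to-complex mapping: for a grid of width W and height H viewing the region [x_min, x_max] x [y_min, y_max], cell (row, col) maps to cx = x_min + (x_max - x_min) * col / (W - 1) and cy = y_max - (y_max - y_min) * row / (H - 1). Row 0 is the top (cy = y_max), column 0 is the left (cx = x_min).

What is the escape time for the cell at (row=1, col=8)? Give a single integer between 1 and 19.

Answer: 19

Derivation:
z_0 = 0 + 0i, c = 0.0000 + -0.1450i
Iter 1: z = 0.0000 + -0.1450i, |z|^2 = 0.0210
Iter 2: z = -0.0210 + -0.1450i, |z|^2 = 0.0215
Iter 3: z = -0.0206 + -0.1389i, |z|^2 = 0.0197
Iter 4: z = -0.0189 + -0.1393i, |z|^2 = 0.0198
Iter 5: z = -0.0190 + -0.1397i, |z|^2 = 0.0199
Iter 6: z = -0.0192 + -0.1397i, |z|^2 = 0.0199
Iter 7: z = -0.0191 + -0.1396i, |z|^2 = 0.0199
Iter 8: z = -0.0191 + -0.1397i, |z|^2 = 0.0199
Iter 9: z = -0.0191 + -0.1397i, |z|^2 = 0.0199
Iter 10: z = -0.0191 + -0.1397i, |z|^2 = 0.0199
Iter 11: z = -0.0191 + -0.1397i, |z|^2 = 0.0199
Iter 12: z = -0.0191 + -0.1397i, |z|^2 = 0.0199
Iter 13: z = -0.0191 + -0.1397i, |z|^2 = 0.0199
Iter 14: z = -0.0191 + -0.1397i, |z|^2 = 0.0199
Iter 15: z = -0.0191 + -0.1397i, |z|^2 = 0.0199
Iter 16: z = -0.0191 + -0.1397i, |z|^2 = 0.0199
Iter 17: z = -0.0191 + -0.1397i, |z|^2 = 0.0199
Iter 18: z = -0.0191 + -0.1397i, |z|^2 = 0.0199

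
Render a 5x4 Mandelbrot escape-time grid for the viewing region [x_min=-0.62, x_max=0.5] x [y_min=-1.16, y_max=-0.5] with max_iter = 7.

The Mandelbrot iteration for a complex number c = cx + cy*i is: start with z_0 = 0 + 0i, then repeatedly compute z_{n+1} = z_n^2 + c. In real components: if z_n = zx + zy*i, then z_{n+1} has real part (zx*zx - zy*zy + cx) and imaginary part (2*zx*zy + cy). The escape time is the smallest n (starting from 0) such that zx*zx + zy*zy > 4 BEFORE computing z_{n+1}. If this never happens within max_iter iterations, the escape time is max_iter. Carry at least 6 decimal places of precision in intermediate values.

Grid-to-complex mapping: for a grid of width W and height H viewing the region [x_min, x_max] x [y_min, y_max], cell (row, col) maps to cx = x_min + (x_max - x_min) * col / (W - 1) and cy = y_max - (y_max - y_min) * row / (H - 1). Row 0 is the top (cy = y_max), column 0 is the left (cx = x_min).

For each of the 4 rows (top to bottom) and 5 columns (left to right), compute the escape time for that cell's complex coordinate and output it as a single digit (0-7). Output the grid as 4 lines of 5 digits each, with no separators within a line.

(row=0, col=0): c = -0.6200 + -0.5000i → escape time 7
(row=0, col=1): c = -0.3400 + -0.5000i → escape time 7
(row=0, col=2): c = -0.0600 + -0.5000i → escape time 7
(row=0, col=3): c = 0.2200 + -0.5000i → escape time 7
(row=0, col=4): c = 0.5000 + -0.5000i → escape time 5
(row=1, col=0): c = -0.6200 + -0.7200i → escape time 6
(row=1, col=1): c = -0.3400 + -0.7200i → escape time 7
(row=1, col=2): c = -0.0600 + -0.7200i → escape time 7
(row=1, col=3): c = 0.2200 + -0.7200i → escape time 6
(row=1, col=4): c = 0.5000 + -0.7200i → escape time 3
(row=2, col=0): c = -0.6200 + -0.9400i → escape time 4
(row=2, col=1): c = -0.3400 + -0.9400i → escape time 5
(row=2, col=2): c = -0.0600 + -0.9400i → escape time 7
(row=2, col=3): c = 0.2200 + -0.9400i → escape time 4
(row=2, col=4): c = 0.5000 + -0.9400i → escape time 3
(row=3, col=0): c = -0.6200 + -1.1600i → escape time 3
(row=3, col=1): c = -0.3400 + -1.1600i → escape time 4
(row=3, col=2): c = -0.0600 + -1.1600i → escape time 4
(row=3, col=3): c = 0.2200 + -1.1600i → escape time 3
(row=3, col=4): c = 0.5000 + -1.1600i → escape time 2

Answer: 77775
67763
45743
34432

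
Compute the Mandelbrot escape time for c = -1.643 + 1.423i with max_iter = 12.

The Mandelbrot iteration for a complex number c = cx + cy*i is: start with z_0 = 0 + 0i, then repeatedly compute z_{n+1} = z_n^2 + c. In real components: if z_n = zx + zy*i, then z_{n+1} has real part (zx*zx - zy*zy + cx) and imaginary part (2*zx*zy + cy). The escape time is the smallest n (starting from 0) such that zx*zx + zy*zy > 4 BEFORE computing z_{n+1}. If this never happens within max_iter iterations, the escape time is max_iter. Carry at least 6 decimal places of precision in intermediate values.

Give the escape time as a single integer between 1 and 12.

Answer: 1

Derivation:
z_0 = 0 + 0i, c = -1.6430 + 1.4230i
Iter 1: z = -1.6430 + 1.4230i, |z|^2 = 4.7244
Escaped at iteration 1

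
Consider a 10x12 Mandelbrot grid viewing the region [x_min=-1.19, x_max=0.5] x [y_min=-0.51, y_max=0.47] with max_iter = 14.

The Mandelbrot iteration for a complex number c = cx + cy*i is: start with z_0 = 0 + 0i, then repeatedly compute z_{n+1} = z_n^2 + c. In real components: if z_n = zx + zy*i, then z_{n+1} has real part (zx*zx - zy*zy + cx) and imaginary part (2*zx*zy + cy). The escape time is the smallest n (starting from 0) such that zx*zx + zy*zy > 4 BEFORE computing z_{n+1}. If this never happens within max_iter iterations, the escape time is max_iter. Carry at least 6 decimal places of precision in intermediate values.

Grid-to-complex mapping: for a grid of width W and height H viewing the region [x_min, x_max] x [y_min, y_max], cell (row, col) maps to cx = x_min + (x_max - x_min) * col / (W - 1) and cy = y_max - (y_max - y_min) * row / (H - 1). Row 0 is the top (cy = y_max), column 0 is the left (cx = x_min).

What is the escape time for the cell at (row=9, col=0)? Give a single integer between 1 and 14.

z_0 = 0 + 0i, c = -1.1900 + -0.3318i
Iter 1: z = -1.1900 + -0.3318i, |z|^2 = 1.5262
Iter 2: z = 0.1160 + 0.4579i, |z|^2 = 0.2231
Iter 3: z = -1.3862 + -0.2256i, |z|^2 = 1.9725
Iter 4: z = 0.6807 + 0.2936i, |z|^2 = 0.5496
Iter 5: z = -0.8128 + 0.0679i, |z|^2 = 0.6653
Iter 6: z = -0.5340 + -0.4422i, |z|^2 = 0.4807
Iter 7: z = -1.1005 + 0.1404i, |z|^2 = 1.2307
Iter 8: z = 0.0013 + -0.6409i, |z|^2 = 0.4108
Iter 9: z = -1.6008 + -0.3335i, |z|^2 = 2.6737
Iter 10: z = 1.2613 + 0.7358i, |z|^2 = 2.1322
Iter 11: z = -0.1406 + 1.5243i, |z|^2 = 2.3433
Iter 12: z = -3.4938 + -0.7605i, |z|^2 = 12.7847
Escaped at iteration 12

Answer: 12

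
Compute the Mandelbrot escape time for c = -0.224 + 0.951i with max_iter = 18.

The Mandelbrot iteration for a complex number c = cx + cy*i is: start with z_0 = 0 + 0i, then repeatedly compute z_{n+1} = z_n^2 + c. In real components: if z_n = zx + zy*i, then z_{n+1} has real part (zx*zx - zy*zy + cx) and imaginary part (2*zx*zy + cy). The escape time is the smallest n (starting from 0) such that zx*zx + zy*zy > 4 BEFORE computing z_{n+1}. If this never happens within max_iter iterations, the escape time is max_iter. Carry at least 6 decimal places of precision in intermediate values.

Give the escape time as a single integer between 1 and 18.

z_0 = 0 + 0i, c = -0.2240 + 0.9510i
Iter 1: z = -0.2240 + 0.9510i, |z|^2 = 0.9546
Iter 2: z = -1.0782 + 0.5250i, |z|^2 = 1.4381
Iter 3: z = 0.6630 + -0.1810i, |z|^2 = 0.4723
Iter 4: z = 0.1828 + 0.7110i, |z|^2 = 0.5389
Iter 5: z = -0.6960 + 1.2109i, |z|^2 = 1.9508
Iter 6: z = -1.2058 + -0.7347i, |z|^2 = 1.9938
Iter 7: z = 0.6903 + 2.7228i, |z|^2 = 7.8901
Escaped at iteration 7

Answer: 7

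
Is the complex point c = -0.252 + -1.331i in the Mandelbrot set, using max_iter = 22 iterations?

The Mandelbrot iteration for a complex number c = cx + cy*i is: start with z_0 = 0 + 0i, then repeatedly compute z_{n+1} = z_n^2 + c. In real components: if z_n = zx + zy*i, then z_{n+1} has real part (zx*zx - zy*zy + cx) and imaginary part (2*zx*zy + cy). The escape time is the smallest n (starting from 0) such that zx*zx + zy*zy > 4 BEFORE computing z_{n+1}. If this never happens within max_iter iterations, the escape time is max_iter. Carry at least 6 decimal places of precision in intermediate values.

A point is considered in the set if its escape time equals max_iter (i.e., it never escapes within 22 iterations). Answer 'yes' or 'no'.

z_0 = 0 + 0i, c = -0.2520 + -1.3310i
Iter 1: z = -0.2520 + -1.3310i, |z|^2 = 1.8351
Iter 2: z = -1.9601 + -0.6602i, |z|^2 = 4.2777
Escaped at iteration 2

Answer: no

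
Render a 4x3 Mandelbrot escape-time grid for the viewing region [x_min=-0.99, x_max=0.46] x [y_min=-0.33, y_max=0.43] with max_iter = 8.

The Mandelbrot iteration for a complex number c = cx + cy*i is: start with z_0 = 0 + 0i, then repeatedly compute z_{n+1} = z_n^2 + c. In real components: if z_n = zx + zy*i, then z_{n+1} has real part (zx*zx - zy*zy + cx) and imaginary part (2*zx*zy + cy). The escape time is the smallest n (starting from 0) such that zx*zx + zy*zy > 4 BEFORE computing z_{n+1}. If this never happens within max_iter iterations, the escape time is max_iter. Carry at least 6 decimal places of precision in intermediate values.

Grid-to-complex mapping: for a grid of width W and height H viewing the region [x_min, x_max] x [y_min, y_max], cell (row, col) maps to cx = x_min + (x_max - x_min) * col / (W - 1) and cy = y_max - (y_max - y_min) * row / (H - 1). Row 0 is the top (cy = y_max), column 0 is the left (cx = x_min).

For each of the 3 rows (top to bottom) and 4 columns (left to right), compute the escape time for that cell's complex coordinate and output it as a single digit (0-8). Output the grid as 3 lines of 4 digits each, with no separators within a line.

(row=0, col=0): c = -0.9900 + 0.4300i → escape time 6
(row=0, col=1): c = -0.5067 + 0.4300i → escape time 8
(row=0, col=2): c = -0.0233 + 0.4300i → escape time 8
(row=0, col=3): c = 0.4600 + 0.4300i → escape time 6
(row=1, col=0): c = -0.9900 + 0.0500i → escape time 8
(row=1, col=1): c = -0.5067 + 0.0500i → escape time 8
(row=1, col=2): c = -0.0233 + 0.0500i → escape time 8
(row=1, col=3): c = 0.4600 + 0.0500i → escape time 5
(row=2, col=0): c = -0.9900 + -0.3300i → escape time 8
(row=2, col=1): c = -0.5067 + -0.3300i → escape time 8
(row=2, col=2): c = -0.0233 + -0.3300i → escape time 8
(row=2, col=3): c = 0.4600 + -0.3300i → escape time 8

Answer: 6886
8885
8888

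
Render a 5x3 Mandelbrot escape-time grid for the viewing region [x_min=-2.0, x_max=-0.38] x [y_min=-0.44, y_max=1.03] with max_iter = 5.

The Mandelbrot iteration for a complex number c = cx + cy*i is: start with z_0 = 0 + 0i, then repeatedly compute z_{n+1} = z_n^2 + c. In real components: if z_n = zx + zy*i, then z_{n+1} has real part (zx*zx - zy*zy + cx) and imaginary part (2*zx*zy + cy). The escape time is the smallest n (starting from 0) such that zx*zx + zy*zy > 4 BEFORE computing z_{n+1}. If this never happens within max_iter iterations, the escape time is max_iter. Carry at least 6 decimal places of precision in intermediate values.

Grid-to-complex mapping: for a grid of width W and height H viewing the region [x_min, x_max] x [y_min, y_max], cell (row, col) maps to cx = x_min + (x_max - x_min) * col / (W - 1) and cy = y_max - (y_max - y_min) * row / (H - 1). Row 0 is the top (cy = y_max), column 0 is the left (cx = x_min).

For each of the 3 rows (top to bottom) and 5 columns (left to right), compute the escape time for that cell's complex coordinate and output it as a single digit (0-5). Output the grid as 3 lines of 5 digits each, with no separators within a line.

Answer: 12334
14555
13555

Derivation:
(row=0, col=0): c = -2.0000 + 1.0300i → escape time 1
(row=0, col=1): c = -1.5950 + 1.0300i → escape time 2
(row=0, col=2): c = -1.1900 + 1.0300i → escape time 3
(row=0, col=3): c = -0.7850 + 1.0300i → escape time 3
(row=0, col=4): c = -0.3800 + 1.0300i → escape time 4
(row=1, col=0): c = -2.0000 + 0.2950i → escape time 1
(row=1, col=1): c = -1.5950 + 0.2950i → escape time 4
(row=1, col=2): c = -1.1900 + 0.2950i → escape time 5
(row=1, col=3): c = -0.7850 + 0.2950i → escape time 5
(row=1, col=4): c = -0.3800 + 0.2950i → escape time 5
(row=2, col=0): c = -2.0000 + -0.4400i → escape time 1
(row=2, col=1): c = -1.5950 + -0.4400i → escape time 3
(row=2, col=2): c = -1.1900 + -0.4400i → escape time 5
(row=2, col=3): c = -0.7850 + -0.4400i → escape time 5
(row=2, col=4): c = -0.3800 + -0.4400i → escape time 5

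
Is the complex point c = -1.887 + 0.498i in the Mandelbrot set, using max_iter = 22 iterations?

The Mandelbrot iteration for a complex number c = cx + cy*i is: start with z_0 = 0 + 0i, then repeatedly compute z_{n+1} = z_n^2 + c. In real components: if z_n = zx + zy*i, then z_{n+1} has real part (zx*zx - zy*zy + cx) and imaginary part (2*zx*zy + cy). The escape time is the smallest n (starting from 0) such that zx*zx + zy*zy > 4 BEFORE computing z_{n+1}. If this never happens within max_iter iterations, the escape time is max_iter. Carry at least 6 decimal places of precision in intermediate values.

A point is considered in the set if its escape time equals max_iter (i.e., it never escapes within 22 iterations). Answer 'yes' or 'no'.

z_0 = 0 + 0i, c = -1.8870 + 0.4980i
Iter 1: z = -1.8870 + 0.4980i, |z|^2 = 3.8088
Iter 2: z = 1.4258 + -1.3815i, |z|^2 = 3.9412
Iter 3: z = -1.7626 + -3.4413i, |z|^2 = 14.9490
Escaped at iteration 3

Answer: no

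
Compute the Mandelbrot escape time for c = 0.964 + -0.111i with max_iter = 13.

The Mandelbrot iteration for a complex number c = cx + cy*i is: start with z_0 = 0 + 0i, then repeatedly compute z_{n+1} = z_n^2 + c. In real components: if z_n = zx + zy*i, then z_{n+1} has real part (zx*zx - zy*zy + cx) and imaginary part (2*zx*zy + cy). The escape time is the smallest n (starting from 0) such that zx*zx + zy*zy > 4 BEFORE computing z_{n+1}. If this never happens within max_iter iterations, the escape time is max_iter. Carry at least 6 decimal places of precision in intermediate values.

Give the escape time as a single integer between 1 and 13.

Answer: 3

Derivation:
z_0 = 0 + 0i, c = 0.9640 + -0.1110i
Iter 1: z = 0.9640 + -0.1110i, |z|^2 = 0.9416
Iter 2: z = 1.8810 + -0.3250i, |z|^2 = 3.6437
Iter 3: z = 4.3964 + -1.3337i, |z|^2 = 21.1073
Escaped at iteration 3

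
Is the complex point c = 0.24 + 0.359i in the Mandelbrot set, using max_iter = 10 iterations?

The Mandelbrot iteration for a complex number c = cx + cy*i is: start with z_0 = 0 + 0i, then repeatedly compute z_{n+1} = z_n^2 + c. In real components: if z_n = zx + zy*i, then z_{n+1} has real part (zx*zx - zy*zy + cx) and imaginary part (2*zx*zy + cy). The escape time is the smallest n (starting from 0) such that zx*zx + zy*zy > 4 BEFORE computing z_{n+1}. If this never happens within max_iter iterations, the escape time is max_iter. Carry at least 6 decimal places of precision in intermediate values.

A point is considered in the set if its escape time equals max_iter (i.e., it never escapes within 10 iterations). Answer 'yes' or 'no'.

z_0 = 0 + 0i, c = 0.2400 + 0.3590i
Iter 1: z = 0.2400 + 0.3590i, |z|^2 = 0.1865
Iter 2: z = 0.1687 + 0.5313i, |z|^2 = 0.3108
Iter 3: z = -0.0138 + 0.5383i, |z|^2 = 0.2899
Iter 4: z = -0.0496 + 0.3441i, |z|^2 = 0.1209
Iter 5: z = 0.1240 + 0.3249i, |z|^2 = 0.1209
Iter 6: z = 0.1498 + 0.4396i, |z|^2 = 0.2157
Iter 7: z = 0.0692 + 0.4907i, |z|^2 = 0.2456
Iter 8: z = 0.0040 + 0.4269i, |z|^2 = 0.1823
Iter 9: z = 0.0578 + 0.3624i, |z|^2 = 0.1347
Did not escape in 10 iterations → in set

Answer: yes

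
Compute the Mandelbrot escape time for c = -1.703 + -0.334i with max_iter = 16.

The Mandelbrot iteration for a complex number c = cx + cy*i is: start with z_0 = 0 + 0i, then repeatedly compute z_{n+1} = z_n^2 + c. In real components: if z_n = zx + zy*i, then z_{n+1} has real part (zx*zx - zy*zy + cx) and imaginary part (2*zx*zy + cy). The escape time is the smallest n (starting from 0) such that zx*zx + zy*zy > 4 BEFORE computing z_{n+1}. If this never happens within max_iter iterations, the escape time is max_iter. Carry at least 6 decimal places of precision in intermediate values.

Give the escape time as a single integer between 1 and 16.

Answer: 4

Derivation:
z_0 = 0 + 0i, c = -1.7030 + -0.3340i
Iter 1: z = -1.7030 + -0.3340i, |z|^2 = 3.0118
Iter 2: z = 1.0857 + 0.8036i, |z|^2 = 1.8244
Iter 3: z = -1.1701 + 1.4109i, |z|^2 = 3.3598
Iter 4: z = -2.3243 + -3.6358i, |z|^2 = 18.6217
Escaped at iteration 4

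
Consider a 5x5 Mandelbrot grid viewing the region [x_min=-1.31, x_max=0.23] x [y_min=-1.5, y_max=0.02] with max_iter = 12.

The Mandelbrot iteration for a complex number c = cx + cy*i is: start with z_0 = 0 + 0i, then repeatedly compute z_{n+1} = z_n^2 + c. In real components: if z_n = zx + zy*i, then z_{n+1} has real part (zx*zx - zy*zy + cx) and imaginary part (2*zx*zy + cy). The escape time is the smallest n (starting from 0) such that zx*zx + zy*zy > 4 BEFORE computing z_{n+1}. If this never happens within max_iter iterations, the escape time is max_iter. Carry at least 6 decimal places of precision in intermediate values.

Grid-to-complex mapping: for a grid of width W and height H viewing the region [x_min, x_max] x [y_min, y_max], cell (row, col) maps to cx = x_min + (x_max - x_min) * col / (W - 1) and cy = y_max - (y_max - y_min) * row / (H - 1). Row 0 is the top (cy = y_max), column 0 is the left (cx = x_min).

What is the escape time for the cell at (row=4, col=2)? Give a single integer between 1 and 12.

Answer: 2

Derivation:
z_0 = 0 + 0i, c = -0.5400 + -1.5000i
Iter 1: z = -0.5400 + -1.5000i, |z|^2 = 2.5416
Iter 2: z = -2.4984 + 0.1200i, |z|^2 = 6.2564
Escaped at iteration 2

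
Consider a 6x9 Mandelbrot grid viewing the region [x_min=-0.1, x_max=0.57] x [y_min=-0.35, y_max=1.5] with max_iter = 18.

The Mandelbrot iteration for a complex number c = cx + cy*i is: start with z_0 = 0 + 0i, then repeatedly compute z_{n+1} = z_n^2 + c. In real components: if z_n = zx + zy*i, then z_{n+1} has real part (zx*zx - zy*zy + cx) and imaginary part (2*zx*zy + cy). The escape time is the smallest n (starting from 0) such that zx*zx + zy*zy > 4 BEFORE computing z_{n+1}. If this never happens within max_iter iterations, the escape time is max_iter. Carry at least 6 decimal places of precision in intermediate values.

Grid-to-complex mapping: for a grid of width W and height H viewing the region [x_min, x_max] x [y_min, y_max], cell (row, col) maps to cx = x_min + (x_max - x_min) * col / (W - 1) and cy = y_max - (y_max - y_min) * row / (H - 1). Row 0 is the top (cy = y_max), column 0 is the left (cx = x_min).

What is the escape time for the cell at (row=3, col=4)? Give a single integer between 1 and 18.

z_0 = 0 + 0i, c = 0.4360 + 0.8062i
Iter 1: z = 0.4360 + 0.8062i, |z|^2 = 0.8401
Iter 2: z = -0.0239 + 1.5093i, |z|^2 = 2.2786
Iter 3: z = -1.8414 + 0.7340i, |z|^2 = 3.9295
Iter 4: z = 3.2881 + -1.8969i, |z|^2 = 14.4095
Escaped at iteration 4

Answer: 4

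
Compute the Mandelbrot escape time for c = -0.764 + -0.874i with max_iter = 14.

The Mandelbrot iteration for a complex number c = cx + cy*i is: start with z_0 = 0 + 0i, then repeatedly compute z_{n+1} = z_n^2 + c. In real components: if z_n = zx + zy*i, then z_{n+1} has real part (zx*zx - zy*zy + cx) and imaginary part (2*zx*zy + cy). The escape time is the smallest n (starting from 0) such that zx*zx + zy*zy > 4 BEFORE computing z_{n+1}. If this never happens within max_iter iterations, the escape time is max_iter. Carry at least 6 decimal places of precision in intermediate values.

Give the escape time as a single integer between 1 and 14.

Answer: 4

Derivation:
z_0 = 0 + 0i, c = -0.7640 + -0.8740i
Iter 1: z = -0.7640 + -0.8740i, |z|^2 = 1.3476
Iter 2: z = -0.9442 + 0.4615i, |z|^2 = 1.1044
Iter 3: z = -0.0855 + -1.7454i, |z|^2 = 3.0538
Iter 4: z = -3.8032 + -0.5756i, |z|^2 = 14.7957
Escaped at iteration 4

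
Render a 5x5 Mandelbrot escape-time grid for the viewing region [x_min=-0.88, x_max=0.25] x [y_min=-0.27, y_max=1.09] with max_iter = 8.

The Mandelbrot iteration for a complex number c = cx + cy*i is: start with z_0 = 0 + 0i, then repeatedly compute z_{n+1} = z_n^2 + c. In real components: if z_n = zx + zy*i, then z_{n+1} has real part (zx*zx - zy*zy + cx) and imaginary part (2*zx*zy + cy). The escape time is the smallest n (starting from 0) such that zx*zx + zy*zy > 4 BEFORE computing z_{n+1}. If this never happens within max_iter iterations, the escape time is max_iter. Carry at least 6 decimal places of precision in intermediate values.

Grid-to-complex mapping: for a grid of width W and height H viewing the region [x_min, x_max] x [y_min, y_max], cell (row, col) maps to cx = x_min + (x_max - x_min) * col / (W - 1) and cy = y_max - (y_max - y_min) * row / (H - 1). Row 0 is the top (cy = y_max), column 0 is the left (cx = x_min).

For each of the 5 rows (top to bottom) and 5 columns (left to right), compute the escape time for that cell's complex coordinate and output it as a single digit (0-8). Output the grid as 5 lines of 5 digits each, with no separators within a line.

(row=0, col=0): c = -0.8800 + 1.0900i → escape time 3
(row=0, col=1): c = -0.5975 + 1.0900i → escape time 3
(row=0, col=2): c = -0.3150 + 1.0900i → escape time 4
(row=0, col=3): c = -0.0325 + 1.0900i → escape time 5
(row=0, col=4): c = 0.2500 + 1.0900i → escape time 3
(row=1, col=0): c = -0.8800 + 0.7500i → escape time 4
(row=1, col=1): c = -0.5975 + 0.7500i → escape time 5
(row=1, col=2): c = -0.3150 + 0.7500i → escape time 8
(row=1, col=3): c = -0.0325 + 0.7500i → escape time 8
(row=1, col=4): c = 0.2500 + 0.7500i → escape time 5
(row=2, col=0): c = -0.8800 + 0.4100i → escape time 7
(row=2, col=1): c = -0.5975 + 0.4100i → escape time 8
(row=2, col=2): c = -0.3150 + 0.4100i → escape time 8
(row=2, col=3): c = -0.0325 + 0.4100i → escape time 8
(row=2, col=4): c = 0.2500 + 0.4100i → escape time 8
(row=3, col=0): c = -0.8800 + 0.0700i → escape time 8
(row=3, col=1): c = -0.5975 + 0.0700i → escape time 8
(row=3, col=2): c = -0.3150 + 0.0700i → escape time 8
(row=3, col=3): c = -0.0325 + 0.0700i → escape time 8
(row=3, col=4): c = 0.2500 + 0.0700i → escape time 8
(row=4, col=0): c = -0.8800 + -0.2700i → escape time 8
(row=4, col=1): c = -0.5975 + -0.2700i → escape time 8
(row=4, col=2): c = -0.3150 + -0.2700i → escape time 8
(row=4, col=3): c = -0.0325 + -0.2700i → escape time 8
(row=4, col=4): c = 0.2500 + -0.2700i → escape time 8

Answer: 33453
45885
78888
88888
88888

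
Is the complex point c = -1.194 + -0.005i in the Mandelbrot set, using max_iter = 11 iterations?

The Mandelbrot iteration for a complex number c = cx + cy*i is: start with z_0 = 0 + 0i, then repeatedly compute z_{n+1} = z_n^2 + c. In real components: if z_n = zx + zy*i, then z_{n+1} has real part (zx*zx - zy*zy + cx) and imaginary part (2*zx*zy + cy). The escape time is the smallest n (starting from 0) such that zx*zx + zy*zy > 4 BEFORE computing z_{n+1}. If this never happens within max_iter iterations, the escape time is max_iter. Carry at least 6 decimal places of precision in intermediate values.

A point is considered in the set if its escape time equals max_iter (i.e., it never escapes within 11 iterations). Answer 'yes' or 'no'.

Answer: yes

Derivation:
z_0 = 0 + 0i, c = -1.1940 + -0.0050i
Iter 1: z = -1.1940 + -0.0050i, |z|^2 = 1.4257
Iter 2: z = 0.2316 + 0.0069i, |z|^2 = 0.0537
Iter 3: z = -1.1404 + -0.0018i, |z|^2 = 1.3005
Iter 4: z = 0.1065 + -0.0009i, |z|^2 = 0.0113
Iter 5: z = -1.1827 + -0.0052i, |z|^2 = 1.3987
Iter 6: z = 0.2046 + 0.0073i, |z|^2 = 0.0419
Iter 7: z = -1.1522 + -0.0020i, |z|^2 = 1.3275
Iter 8: z = 0.1335 + -0.0004i, |z|^2 = 0.0178
Iter 9: z = -1.1762 + -0.0051i, |z|^2 = 1.3834
Iter 10: z = 0.1894 + 0.0070i, |z|^2 = 0.0359
Did not escape in 11 iterations → in set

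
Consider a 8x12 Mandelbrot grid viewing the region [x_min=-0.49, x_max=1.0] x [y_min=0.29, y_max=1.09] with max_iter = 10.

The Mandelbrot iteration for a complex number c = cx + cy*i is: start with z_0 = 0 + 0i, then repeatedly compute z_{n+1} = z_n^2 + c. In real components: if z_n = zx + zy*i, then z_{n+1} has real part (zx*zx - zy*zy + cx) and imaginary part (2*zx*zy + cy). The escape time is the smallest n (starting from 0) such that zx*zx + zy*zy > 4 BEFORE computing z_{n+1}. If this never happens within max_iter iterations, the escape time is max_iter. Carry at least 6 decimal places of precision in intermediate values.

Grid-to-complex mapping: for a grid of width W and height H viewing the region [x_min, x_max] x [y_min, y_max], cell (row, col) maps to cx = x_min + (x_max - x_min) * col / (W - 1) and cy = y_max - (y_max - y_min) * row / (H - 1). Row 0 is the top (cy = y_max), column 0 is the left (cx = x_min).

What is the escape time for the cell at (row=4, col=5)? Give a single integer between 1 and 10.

z_0 = 0 + 0i, c = 0.5743 + 0.7991i
Iter 1: z = 0.5743 + 0.7991i, |z|^2 = 0.9684
Iter 2: z = 0.2655 + 1.7169i, |z|^2 = 3.0183
Iter 3: z = -2.3030 + 1.7109i, |z|^2 = 8.2309
Escaped at iteration 3

Answer: 3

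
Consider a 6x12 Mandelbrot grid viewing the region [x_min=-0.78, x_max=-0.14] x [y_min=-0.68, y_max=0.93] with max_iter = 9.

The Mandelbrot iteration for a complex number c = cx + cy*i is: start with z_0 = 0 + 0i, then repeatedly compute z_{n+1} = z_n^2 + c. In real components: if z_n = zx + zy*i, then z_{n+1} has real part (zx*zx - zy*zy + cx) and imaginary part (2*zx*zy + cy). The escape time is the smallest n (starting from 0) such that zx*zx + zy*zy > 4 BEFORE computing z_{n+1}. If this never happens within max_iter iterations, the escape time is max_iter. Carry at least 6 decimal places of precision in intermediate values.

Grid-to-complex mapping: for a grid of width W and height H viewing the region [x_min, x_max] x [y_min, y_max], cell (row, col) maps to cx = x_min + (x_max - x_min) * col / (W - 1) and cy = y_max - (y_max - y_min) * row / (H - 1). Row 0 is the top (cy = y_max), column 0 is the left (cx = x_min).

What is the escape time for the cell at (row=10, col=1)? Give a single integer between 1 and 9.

Answer: 8

Derivation:
z_0 = 0 + 0i, c = -0.6520 + -0.5336i
Iter 1: z = -0.6520 + -0.5336i, |z|^2 = 0.7099
Iter 2: z = -0.5117 + 0.1622i, |z|^2 = 0.2881
Iter 3: z = -0.4165 + -0.6996i, |z|^2 = 0.6630
Iter 4: z = -0.9680 + 0.0492i, |z|^2 = 0.9395
Iter 5: z = 0.2826 + -0.6289i, |z|^2 = 0.4754
Iter 6: z = -0.9676 + -0.8891i, |z|^2 = 1.7268
Iter 7: z = -0.5063 + 1.1870i, |z|^2 = 1.6653
Iter 8: z = -1.8046 + -1.7356i, |z|^2 = 6.2690
Escaped at iteration 8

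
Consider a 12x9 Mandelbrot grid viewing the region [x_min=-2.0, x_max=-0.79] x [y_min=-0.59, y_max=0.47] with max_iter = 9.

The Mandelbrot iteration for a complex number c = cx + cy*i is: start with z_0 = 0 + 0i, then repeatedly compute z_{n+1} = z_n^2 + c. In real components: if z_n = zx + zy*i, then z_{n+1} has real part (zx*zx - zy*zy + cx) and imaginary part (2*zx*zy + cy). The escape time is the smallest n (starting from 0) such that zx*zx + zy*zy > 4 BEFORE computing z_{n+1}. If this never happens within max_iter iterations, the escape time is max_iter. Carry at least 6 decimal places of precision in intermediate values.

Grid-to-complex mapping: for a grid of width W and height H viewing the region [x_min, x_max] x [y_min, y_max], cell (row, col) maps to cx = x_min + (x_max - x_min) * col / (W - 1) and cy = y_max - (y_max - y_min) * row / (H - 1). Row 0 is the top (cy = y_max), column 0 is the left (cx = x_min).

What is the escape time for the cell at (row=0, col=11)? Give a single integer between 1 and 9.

z_0 = 0 + 0i, c = -0.7900 + 0.4700i
Iter 1: z = -0.7900 + 0.4700i, |z|^2 = 0.8450
Iter 2: z = -0.3868 + -0.2726i, |z|^2 = 0.2239
Iter 3: z = -0.7147 + 0.6809i, |z|^2 = 0.9744
Iter 4: z = -0.7428 + -0.5032i, |z|^2 = 0.8050
Iter 5: z = -0.4915 + 1.2176i, |z|^2 = 1.7242
Iter 6: z = -2.0311 + -0.7269i, |z|^2 = 4.6537
Escaped at iteration 6

Answer: 6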